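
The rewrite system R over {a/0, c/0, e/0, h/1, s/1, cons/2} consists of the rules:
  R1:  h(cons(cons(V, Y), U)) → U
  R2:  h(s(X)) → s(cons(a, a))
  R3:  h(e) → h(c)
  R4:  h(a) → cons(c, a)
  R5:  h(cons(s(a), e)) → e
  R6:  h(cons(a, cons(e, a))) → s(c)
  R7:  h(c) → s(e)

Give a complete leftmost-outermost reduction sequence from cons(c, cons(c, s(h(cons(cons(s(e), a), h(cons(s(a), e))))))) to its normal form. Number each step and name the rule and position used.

1. cons(c, cons(c, s(h(cons(cons(s(e), a), h(cons(s(a), e)))))))  →  cons(c, cons(c, s(h(cons(s(a), e)))))   [R1 at 2.2.1]
2. cons(c, cons(c, s(h(cons(s(a), e)))))  →  cons(c, cons(c, s(e)))   [R5 at 2.2.1]

cons(c, cons(c, s(e)))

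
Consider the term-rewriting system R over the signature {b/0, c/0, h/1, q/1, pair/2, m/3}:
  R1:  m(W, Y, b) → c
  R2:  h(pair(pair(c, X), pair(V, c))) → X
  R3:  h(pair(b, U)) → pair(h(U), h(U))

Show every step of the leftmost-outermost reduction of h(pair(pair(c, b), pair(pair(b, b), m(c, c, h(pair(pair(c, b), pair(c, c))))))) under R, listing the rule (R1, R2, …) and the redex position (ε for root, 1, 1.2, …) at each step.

1. h(pair(pair(c, b), pair(pair(b, b), m(c, c, h(pair(pair(c, b), pair(c, c)))))))  →  h(pair(pair(c, b), pair(pair(b, b), m(c, c, b))))   [R2 at 1.2.2.3]
2. h(pair(pair(c, b), pair(pair(b, b), m(c, c, b))))  →  h(pair(pair(c, b), pair(pair(b, b), c)))   [R1 at 1.2.2]
3. h(pair(pair(c, b), pair(pair(b, b), c)))  →  b   [R2 at ε]

b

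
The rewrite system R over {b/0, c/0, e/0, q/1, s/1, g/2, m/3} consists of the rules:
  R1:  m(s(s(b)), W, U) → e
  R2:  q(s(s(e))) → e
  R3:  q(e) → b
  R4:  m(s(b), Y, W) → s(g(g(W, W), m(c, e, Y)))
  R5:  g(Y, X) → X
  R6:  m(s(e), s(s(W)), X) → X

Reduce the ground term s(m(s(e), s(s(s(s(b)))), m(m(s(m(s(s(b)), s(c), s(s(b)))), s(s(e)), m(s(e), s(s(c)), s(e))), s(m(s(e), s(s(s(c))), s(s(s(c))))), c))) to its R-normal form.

1. s(m(s(e), s(s(s(s(b)))), m(m(s(m(s(s(b)), s(c), s(s(b)))), s(s(e)), m(s(e), s(s(c)), s(e))), s(m(s(e), s(s(s(c))), s(s(s(c))))), c)))  →  s(m(m(s(m(s(s(b)), s(c), s(s(b)))), s(s(e)), m(s(e), s(s(c)), s(e))), s(m(s(e), s(s(s(c))), s(s(s(c))))), c))   [R6 at 1]
2. s(m(m(s(m(s(s(b)), s(c), s(s(b)))), s(s(e)), m(s(e), s(s(c)), s(e))), s(m(s(e), s(s(s(c))), s(s(s(c))))), c))  →  s(m(m(s(e), s(s(e)), m(s(e), s(s(c)), s(e))), s(m(s(e), s(s(s(c))), s(s(s(c))))), c))   [R1 at 1.1.1.1]
3. s(m(m(s(e), s(s(e)), m(s(e), s(s(c)), s(e))), s(m(s(e), s(s(s(c))), s(s(s(c))))), c))  →  s(m(m(s(e), s(s(c)), s(e)), s(m(s(e), s(s(s(c))), s(s(s(c))))), c))   [R6 at 1.1]
4. s(m(m(s(e), s(s(c)), s(e)), s(m(s(e), s(s(s(c))), s(s(s(c))))), c))  →  s(m(s(e), s(m(s(e), s(s(s(c))), s(s(s(c))))), c))   [R6 at 1.1]
5. s(m(s(e), s(m(s(e), s(s(s(c))), s(s(s(c))))), c))  →  s(m(s(e), s(s(s(s(c)))), c))   [R6 at 1.2.1]
6. s(m(s(e), s(s(s(s(c)))), c))  →  s(c)   [R6 at 1]

s(c)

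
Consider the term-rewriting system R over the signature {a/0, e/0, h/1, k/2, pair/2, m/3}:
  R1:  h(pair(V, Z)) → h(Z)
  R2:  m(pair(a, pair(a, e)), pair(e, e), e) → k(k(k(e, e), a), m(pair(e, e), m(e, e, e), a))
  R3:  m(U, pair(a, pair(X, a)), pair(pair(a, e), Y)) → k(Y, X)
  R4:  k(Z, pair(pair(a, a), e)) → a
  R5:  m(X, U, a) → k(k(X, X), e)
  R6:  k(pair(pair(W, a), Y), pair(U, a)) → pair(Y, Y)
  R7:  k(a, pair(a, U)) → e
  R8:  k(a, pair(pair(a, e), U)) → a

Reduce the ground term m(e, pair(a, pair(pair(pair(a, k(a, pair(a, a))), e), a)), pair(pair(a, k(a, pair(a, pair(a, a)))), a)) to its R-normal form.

a

1. m(e, pair(a, pair(pair(pair(a, k(a, pair(a, a))), e), a)), pair(pair(a, k(a, pair(a, pair(a, a)))), a))  →  m(e, pair(a, pair(pair(pair(a, e), e), a)), pair(pair(a, k(a, pair(a, pair(a, a)))), a))   [R7 at 2.2.1.1.2]
2. m(e, pair(a, pair(pair(pair(a, e), e), a)), pair(pair(a, k(a, pair(a, pair(a, a)))), a))  →  m(e, pair(a, pair(pair(pair(a, e), e), a)), pair(pair(a, e), a))   [R7 at 3.1.2]
3. m(e, pair(a, pair(pair(pair(a, e), e), a)), pair(pair(a, e), a))  →  k(a, pair(pair(a, e), e))   [R3 at ε]
4. k(a, pair(pair(a, e), e))  →  a   [R8 at ε]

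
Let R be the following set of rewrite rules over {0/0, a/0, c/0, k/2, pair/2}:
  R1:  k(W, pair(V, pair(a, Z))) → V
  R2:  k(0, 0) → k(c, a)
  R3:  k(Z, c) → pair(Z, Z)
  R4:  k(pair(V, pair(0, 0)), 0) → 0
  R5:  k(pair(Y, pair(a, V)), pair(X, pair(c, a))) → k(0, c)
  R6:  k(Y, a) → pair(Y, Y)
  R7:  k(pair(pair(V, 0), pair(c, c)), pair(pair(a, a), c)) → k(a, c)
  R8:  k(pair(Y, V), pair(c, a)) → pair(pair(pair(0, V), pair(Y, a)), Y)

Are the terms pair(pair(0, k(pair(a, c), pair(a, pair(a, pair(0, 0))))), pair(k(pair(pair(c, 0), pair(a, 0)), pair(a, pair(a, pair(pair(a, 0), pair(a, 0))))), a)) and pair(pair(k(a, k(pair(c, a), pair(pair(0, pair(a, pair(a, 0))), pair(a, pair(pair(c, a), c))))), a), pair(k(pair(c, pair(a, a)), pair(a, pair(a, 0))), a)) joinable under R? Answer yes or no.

Reduce t₁ = pair(pair(0, k(pair(a, c), pair(a, pair(a, pair(0, 0))))), pair(k(pair(pair(c, 0), pair(a, 0)), pair(a, pair(a, pair(pair(a, 0), pair(a, 0))))), a)):
1. pair(pair(0, k(pair(a, c), pair(a, pair(a, pair(0, 0))))), pair(k(pair(pair(c, 0), pair(a, 0)), pair(a, pair(a, pair(pair(a, 0), pair(a, 0))))), a))  →  pair(pair(0, a), pair(k(pair(pair(c, 0), pair(a, 0)), pair(a, pair(a, pair(pair(a, 0), pair(a, 0))))), a))   [R1 at 1.2]
2. pair(pair(0, a), pair(k(pair(pair(c, 0), pair(a, 0)), pair(a, pair(a, pair(pair(a, 0), pair(a, 0))))), a))  →  pair(pair(0, a), pair(a, a))   [R1 at 2.1]

Reduce t₂ = pair(pair(k(a, k(pair(c, a), pair(pair(0, pair(a, pair(a, 0))), pair(a, pair(pair(c, a), c))))), a), pair(k(pair(c, pair(a, a)), pair(a, pair(a, 0))), a)):
1. pair(pair(k(a, k(pair(c, a), pair(pair(0, pair(a, pair(a, 0))), pair(a, pair(pair(c, a), c))))), a), pair(k(pair(c, pair(a, a)), pair(a, pair(a, 0))), a))  →  pair(pair(k(a, pair(0, pair(a, pair(a, 0)))), a), pair(k(pair(c, pair(a, a)), pair(a, pair(a, 0))), a))   [R1 at 1.1.2]
2. pair(pair(k(a, pair(0, pair(a, pair(a, 0)))), a), pair(k(pair(c, pair(a, a)), pair(a, pair(a, 0))), a))  →  pair(pair(0, a), pair(k(pair(c, pair(a, a)), pair(a, pair(a, 0))), a))   [R1 at 1.1]
3. pair(pair(0, a), pair(k(pair(c, pair(a, a)), pair(a, pair(a, 0))), a))  →  pair(pair(0, a), pair(a, a))   [R1 at 2.1]

yes — NF(t₁) = pair(pair(0, a), pair(a, a)), NF(t₂) = pair(pair(0, a), pair(a, a))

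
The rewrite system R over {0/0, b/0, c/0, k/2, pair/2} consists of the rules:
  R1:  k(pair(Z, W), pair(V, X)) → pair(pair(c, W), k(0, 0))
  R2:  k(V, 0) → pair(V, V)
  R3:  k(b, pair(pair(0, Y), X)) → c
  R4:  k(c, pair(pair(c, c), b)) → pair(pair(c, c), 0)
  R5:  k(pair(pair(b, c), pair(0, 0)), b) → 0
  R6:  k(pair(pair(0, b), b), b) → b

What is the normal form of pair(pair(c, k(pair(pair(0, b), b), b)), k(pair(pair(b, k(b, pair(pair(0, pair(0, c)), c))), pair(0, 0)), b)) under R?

pair(pair(c, b), 0)

1. pair(pair(c, k(pair(pair(0, b), b), b)), k(pair(pair(b, k(b, pair(pair(0, pair(0, c)), c))), pair(0, 0)), b))  →  pair(pair(c, b), k(pair(pair(b, k(b, pair(pair(0, pair(0, c)), c))), pair(0, 0)), b))   [R6 at 1.2]
2. pair(pair(c, b), k(pair(pair(b, k(b, pair(pair(0, pair(0, c)), c))), pair(0, 0)), b))  →  pair(pair(c, b), k(pair(pair(b, c), pair(0, 0)), b))   [R3 at 2.1.1.2]
3. pair(pair(c, b), k(pair(pair(b, c), pair(0, 0)), b))  →  pair(pair(c, b), 0)   [R5 at 2]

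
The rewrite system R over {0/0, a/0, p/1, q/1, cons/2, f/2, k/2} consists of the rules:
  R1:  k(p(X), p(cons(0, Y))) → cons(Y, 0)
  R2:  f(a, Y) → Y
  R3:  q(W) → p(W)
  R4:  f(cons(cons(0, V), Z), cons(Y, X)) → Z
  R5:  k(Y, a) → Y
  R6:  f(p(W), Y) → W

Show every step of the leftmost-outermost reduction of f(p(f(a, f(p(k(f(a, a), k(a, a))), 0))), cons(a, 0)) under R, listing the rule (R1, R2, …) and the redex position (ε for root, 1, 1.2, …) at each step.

1. f(p(f(a, f(p(k(f(a, a), k(a, a))), 0))), cons(a, 0))  →  f(a, f(p(k(f(a, a), k(a, a))), 0))   [R6 at ε]
2. f(a, f(p(k(f(a, a), k(a, a))), 0))  →  f(p(k(f(a, a), k(a, a))), 0)   [R2 at ε]
3. f(p(k(f(a, a), k(a, a))), 0)  →  k(f(a, a), k(a, a))   [R6 at ε]
4. k(f(a, a), k(a, a))  →  k(a, k(a, a))   [R2 at 1]
5. k(a, k(a, a))  →  k(a, a)   [R5 at 2]
6. k(a, a)  →  a   [R5 at ε]

a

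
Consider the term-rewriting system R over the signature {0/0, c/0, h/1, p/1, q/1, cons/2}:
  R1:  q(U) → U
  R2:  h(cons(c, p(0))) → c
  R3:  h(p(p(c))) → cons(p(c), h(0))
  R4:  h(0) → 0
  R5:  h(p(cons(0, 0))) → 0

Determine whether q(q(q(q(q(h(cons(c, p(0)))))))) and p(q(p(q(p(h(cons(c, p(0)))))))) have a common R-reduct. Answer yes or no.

Reduce t₁ = q(q(q(q(q(h(cons(c, p(0)))))))):
1. q(q(q(q(q(h(cons(c, p(0))))))))  →  q(q(q(q(h(cons(c, p(0)))))))   [R1 at ε]
2. q(q(q(q(h(cons(c, p(0)))))))  →  q(q(q(h(cons(c, p(0))))))   [R1 at ε]
3. q(q(q(h(cons(c, p(0))))))  →  q(q(h(cons(c, p(0)))))   [R1 at ε]
4. q(q(h(cons(c, p(0)))))  →  q(h(cons(c, p(0))))   [R1 at ε]
5. q(h(cons(c, p(0))))  →  h(cons(c, p(0)))   [R1 at ε]
6. h(cons(c, p(0)))  →  c   [R2 at ε]

Reduce t₂ = p(q(p(q(p(h(cons(c, p(0)))))))):
1. p(q(p(q(p(h(cons(c, p(0))))))))  →  p(p(q(p(h(cons(c, p(0)))))))   [R1 at 1]
2. p(p(q(p(h(cons(c, p(0)))))))  →  p(p(p(h(cons(c, p(0))))))   [R1 at 1.1]
3. p(p(p(h(cons(c, p(0))))))  →  p(p(p(c)))   [R2 at 1.1.1]

no — NF(t₁) = c, NF(t₂) = p(p(p(c)))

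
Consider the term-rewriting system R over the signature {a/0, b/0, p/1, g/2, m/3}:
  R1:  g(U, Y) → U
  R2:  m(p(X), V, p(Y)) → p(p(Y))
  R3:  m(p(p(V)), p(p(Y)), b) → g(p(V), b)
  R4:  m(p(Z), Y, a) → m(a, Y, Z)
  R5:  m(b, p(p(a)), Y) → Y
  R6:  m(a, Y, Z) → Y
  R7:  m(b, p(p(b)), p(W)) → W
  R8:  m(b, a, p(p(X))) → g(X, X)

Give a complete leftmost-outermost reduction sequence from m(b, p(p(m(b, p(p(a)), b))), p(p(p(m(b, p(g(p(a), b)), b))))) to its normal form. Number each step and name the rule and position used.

1. m(b, p(p(m(b, p(p(a)), b))), p(p(p(m(b, p(g(p(a), b)), b)))))  →  m(b, p(p(b)), p(p(p(m(b, p(g(p(a), b)), b)))))   [R5 at 2.1.1]
2. m(b, p(p(b)), p(p(p(m(b, p(g(p(a), b)), b)))))  →  p(p(m(b, p(g(p(a), b)), b)))   [R7 at ε]
3. p(p(m(b, p(g(p(a), b)), b)))  →  p(p(m(b, p(p(a)), b)))   [R1 at 1.1.2.1]
4. p(p(m(b, p(p(a)), b)))  →  p(p(b))   [R5 at 1.1]

p(p(b))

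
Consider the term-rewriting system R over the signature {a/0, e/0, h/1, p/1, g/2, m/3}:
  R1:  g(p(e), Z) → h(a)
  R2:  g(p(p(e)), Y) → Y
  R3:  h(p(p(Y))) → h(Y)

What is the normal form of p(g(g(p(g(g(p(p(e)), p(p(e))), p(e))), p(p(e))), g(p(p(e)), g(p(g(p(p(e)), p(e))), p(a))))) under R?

1. p(g(g(p(g(g(p(p(e)), p(p(e))), p(e))), p(p(e))), g(p(p(e)), g(p(g(p(p(e)), p(e))), p(a)))))  →  p(g(g(p(g(p(p(e)), p(e))), p(p(e))), g(p(p(e)), g(p(g(p(p(e)), p(e))), p(a)))))   [R2 at 1.1.1.1.1]
2. p(g(g(p(g(p(p(e)), p(e))), p(p(e))), g(p(p(e)), g(p(g(p(p(e)), p(e))), p(a)))))  →  p(g(g(p(p(e)), p(p(e))), g(p(p(e)), g(p(g(p(p(e)), p(e))), p(a)))))   [R2 at 1.1.1.1]
3. p(g(g(p(p(e)), p(p(e))), g(p(p(e)), g(p(g(p(p(e)), p(e))), p(a)))))  →  p(g(p(p(e)), g(p(p(e)), g(p(g(p(p(e)), p(e))), p(a)))))   [R2 at 1.1]
4. p(g(p(p(e)), g(p(p(e)), g(p(g(p(p(e)), p(e))), p(a)))))  →  p(g(p(p(e)), g(p(g(p(p(e)), p(e))), p(a))))   [R2 at 1]
5. p(g(p(p(e)), g(p(g(p(p(e)), p(e))), p(a))))  →  p(g(p(g(p(p(e)), p(e))), p(a)))   [R2 at 1]
6. p(g(p(g(p(p(e)), p(e))), p(a)))  →  p(g(p(p(e)), p(a)))   [R2 at 1.1.1]
7. p(g(p(p(e)), p(a)))  →  p(p(a))   [R2 at 1]

p(p(a))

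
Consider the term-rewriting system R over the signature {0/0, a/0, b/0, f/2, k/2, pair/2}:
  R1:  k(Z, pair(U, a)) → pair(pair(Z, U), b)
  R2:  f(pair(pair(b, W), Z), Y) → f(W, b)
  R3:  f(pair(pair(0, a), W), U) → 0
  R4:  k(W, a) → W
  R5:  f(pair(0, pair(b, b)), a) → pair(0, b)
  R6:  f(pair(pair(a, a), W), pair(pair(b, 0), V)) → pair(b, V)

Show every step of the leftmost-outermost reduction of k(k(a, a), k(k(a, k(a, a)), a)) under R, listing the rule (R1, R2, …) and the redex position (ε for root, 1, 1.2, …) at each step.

1. k(k(a, a), k(k(a, k(a, a)), a))  →  k(a, k(k(a, k(a, a)), a))   [R4 at 1]
2. k(a, k(k(a, k(a, a)), a))  →  k(a, k(a, k(a, a)))   [R4 at 2]
3. k(a, k(a, k(a, a)))  →  k(a, k(a, a))   [R4 at 2.2]
4. k(a, k(a, a))  →  k(a, a)   [R4 at 2]
5. k(a, a)  →  a   [R4 at ε]

a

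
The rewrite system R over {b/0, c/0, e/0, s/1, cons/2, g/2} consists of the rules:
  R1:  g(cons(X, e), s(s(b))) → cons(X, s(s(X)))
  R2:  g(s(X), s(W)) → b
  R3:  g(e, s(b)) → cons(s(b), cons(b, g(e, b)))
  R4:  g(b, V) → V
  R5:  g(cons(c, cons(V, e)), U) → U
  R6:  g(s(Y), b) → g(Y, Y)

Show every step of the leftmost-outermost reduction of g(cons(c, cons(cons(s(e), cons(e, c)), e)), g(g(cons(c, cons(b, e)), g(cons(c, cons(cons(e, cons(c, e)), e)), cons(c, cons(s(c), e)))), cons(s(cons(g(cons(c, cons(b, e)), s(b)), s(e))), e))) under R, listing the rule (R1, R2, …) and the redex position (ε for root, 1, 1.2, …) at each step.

cons(s(cons(s(b), s(e))), e)

1. g(cons(c, cons(cons(s(e), cons(e, c)), e)), g(g(cons(c, cons(b, e)), g(cons(c, cons(cons(e, cons(c, e)), e)), cons(c, cons(s(c), e)))), cons(s(cons(g(cons(c, cons(b, e)), s(b)), s(e))), e)))  →  g(g(cons(c, cons(b, e)), g(cons(c, cons(cons(e, cons(c, e)), e)), cons(c, cons(s(c), e)))), cons(s(cons(g(cons(c, cons(b, e)), s(b)), s(e))), e))   [R5 at ε]
2. g(g(cons(c, cons(b, e)), g(cons(c, cons(cons(e, cons(c, e)), e)), cons(c, cons(s(c), e)))), cons(s(cons(g(cons(c, cons(b, e)), s(b)), s(e))), e))  →  g(g(cons(c, cons(cons(e, cons(c, e)), e)), cons(c, cons(s(c), e))), cons(s(cons(g(cons(c, cons(b, e)), s(b)), s(e))), e))   [R5 at 1]
3. g(g(cons(c, cons(cons(e, cons(c, e)), e)), cons(c, cons(s(c), e))), cons(s(cons(g(cons(c, cons(b, e)), s(b)), s(e))), e))  →  g(cons(c, cons(s(c), e)), cons(s(cons(g(cons(c, cons(b, e)), s(b)), s(e))), e))   [R5 at 1]
4. g(cons(c, cons(s(c), e)), cons(s(cons(g(cons(c, cons(b, e)), s(b)), s(e))), e))  →  cons(s(cons(g(cons(c, cons(b, e)), s(b)), s(e))), e)   [R5 at ε]
5. cons(s(cons(g(cons(c, cons(b, e)), s(b)), s(e))), e)  →  cons(s(cons(s(b), s(e))), e)   [R5 at 1.1.1]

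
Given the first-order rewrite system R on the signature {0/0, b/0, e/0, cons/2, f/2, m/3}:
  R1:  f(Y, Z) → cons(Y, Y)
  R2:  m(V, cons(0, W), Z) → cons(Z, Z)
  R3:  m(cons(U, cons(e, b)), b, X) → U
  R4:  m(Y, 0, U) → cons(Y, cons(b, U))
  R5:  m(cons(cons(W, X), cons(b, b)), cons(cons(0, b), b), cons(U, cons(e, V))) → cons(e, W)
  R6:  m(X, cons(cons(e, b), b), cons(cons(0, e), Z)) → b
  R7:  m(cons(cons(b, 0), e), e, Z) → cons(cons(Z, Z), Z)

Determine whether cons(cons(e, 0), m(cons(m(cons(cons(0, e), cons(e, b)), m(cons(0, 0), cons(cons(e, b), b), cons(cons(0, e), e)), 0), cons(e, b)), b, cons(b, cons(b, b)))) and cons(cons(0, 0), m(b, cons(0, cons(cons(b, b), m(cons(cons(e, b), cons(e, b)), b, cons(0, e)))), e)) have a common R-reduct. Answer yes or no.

Reduce t₁ = cons(cons(e, 0), m(cons(m(cons(cons(0, e), cons(e, b)), m(cons(0, 0), cons(cons(e, b), b), cons(cons(0, e), e)), 0), cons(e, b)), b, cons(b, cons(b, b)))):
1. cons(cons(e, 0), m(cons(m(cons(cons(0, e), cons(e, b)), m(cons(0, 0), cons(cons(e, b), b), cons(cons(0, e), e)), 0), cons(e, b)), b, cons(b, cons(b, b))))  →  cons(cons(e, 0), m(cons(cons(0, e), cons(e, b)), m(cons(0, 0), cons(cons(e, b), b), cons(cons(0, e), e)), 0))   [R3 at 2]
2. cons(cons(e, 0), m(cons(cons(0, e), cons(e, b)), m(cons(0, 0), cons(cons(e, b), b), cons(cons(0, e), e)), 0))  →  cons(cons(e, 0), m(cons(cons(0, e), cons(e, b)), b, 0))   [R6 at 2.2]
3. cons(cons(e, 0), m(cons(cons(0, e), cons(e, b)), b, 0))  →  cons(cons(e, 0), cons(0, e))   [R3 at 2]

Reduce t₂ = cons(cons(0, 0), m(b, cons(0, cons(cons(b, b), m(cons(cons(e, b), cons(e, b)), b, cons(0, e)))), e)):
1. cons(cons(0, 0), m(b, cons(0, cons(cons(b, b), m(cons(cons(e, b), cons(e, b)), b, cons(0, e)))), e))  →  cons(cons(0, 0), cons(e, e))   [R2 at 2]

no — NF(t₁) = cons(cons(e, 0), cons(0, e)), NF(t₂) = cons(cons(0, 0), cons(e, e))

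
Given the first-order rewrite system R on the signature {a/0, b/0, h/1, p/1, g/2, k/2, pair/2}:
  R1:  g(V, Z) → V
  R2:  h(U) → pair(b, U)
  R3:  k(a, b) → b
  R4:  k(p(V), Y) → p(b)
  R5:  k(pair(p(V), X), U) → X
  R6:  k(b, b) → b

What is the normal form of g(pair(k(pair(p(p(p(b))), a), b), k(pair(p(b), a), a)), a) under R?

pair(a, a)

1. g(pair(k(pair(p(p(p(b))), a), b), k(pair(p(b), a), a)), a)  →  pair(k(pair(p(p(p(b))), a), b), k(pair(p(b), a), a))   [R1 at ε]
2. pair(k(pair(p(p(p(b))), a), b), k(pair(p(b), a), a))  →  pair(a, k(pair(p(b), a), a))   [R5 at 1]
3. pair(a, k(pair(p(b), a), a))  →  pair(a, a)   [R5 at 2]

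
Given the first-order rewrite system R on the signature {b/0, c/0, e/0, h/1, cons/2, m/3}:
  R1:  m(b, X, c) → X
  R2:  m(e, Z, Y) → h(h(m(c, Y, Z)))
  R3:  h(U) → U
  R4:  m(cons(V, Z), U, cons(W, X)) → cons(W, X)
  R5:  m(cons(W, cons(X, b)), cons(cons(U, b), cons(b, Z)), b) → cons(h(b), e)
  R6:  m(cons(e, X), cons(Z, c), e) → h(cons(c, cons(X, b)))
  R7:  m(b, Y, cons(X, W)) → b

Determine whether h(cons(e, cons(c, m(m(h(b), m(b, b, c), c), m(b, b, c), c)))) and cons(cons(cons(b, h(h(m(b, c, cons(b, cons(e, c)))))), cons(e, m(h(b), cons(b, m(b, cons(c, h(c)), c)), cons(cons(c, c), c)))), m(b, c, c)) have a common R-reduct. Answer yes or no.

Reduce t₁ = h(cons(e, cons(c, m(m(h(b), m(b, b, c), c), m(b, b, c), c)))):
1. h(cons(e, cons(c, m(m(h(b), m(b, b, c), c), m(b, b, c), c))))  →  cons(e, cons(c, m(m(h(b), m(b, b, c), c), m(b, b, c), c)))   [R3 at ε]
2. cons(e, cons(c, m(m(h(b), m(b, b, c), c), m(b, b, c), c)))  →  cons(e, cons(c, m(m(b, m(b, b, c), c), m(b, b, c), c)))   [R3 at 2.2.1.1]
3. cons(e, cons(c, m(m(b, m(b, b, c), c), m(b, b, c), c)))  →  cons(e, cons(c, m(m(b, b, c), m(b, b, c), c)))   [R1 at 2.2.1]
4. cons(e, cons(c, m(m(b, b, c), m(b, b, c), c)))  →  cons(e, cons(c, m(b, m(b, b, c), c)))   [R1 at 2.2.1]
5. cons(e, cons(c, m(b, m(b, b, c), c)))  →  cons(e, cons(c, m(b, b, c)))   [R1 at 2.2]
6. cons(e, cons(c, m(b, b, c)))  →  cons(e, cons(c, b))   [R1 at 2.2]

Reduce t₂ = cons(cons(cons(b, h(h(m(b, c, cons(b, cons(e, c)))))), cons(e, m(h(b), cons(b, m(b, cons(c, h(c)), c)), cons(cons(c, c), c)))), m(b, c, c)):
1. cons(cons(cons(b, h(h(m(b, c, cons(b, cons(e, c)))))), cons(e, m(h(b), cons(b, m(b, cons(c, h(c)), c)), cons(cons(c, c), c)))), m(b, c, c))  →  cons(cons(cons(b, h(m(b, c, cons(b, cons(e, c))))), cons(e, m(h(b), cons(b, m(b, cons(c, h(c)), c)), cons(cons(c, c), c)))), m(b, c, c))   [R3 at 1.1.2]
2. cons(cons(cons(b, h(m(b, c, cons(b, cons(e, c))))), cons(e, m(h(b), cons(b, m(b, cons(c, h(c)), c)), cons(cons(c, c), c)))), m(b, c, c))  →  cons(cons(cons(b, m(b, c, cons(b, cons(e, c)))), cons(e, m(h(b), cons(b, m(b, cons(c, h(c)), c)), cons(cons(c, c), c)))), m(b, c, c))   [R3 at 1.1.2]
3. cons(cons(cons(b, m(b, c, cons(b, cons(e, c)))), cons(e, m(h(b), cons(b, m(b, cons(c, h(c)), c)), cons(cons(c, c), c)))), m(b, c, c))  →  cons(cons(cons(b, b), cons(e, m(h(b), cons(b, m(b, cons(c, h(c)), c)), cons(cons(c, c), c)))), m(b, c, c))   [R7 at 1.1.2]
4. cons(cons(cons(b, b), cons(e, m(h(b), cons(b, m(b, cons(c, h(c)), c)), cons(cons(c, c), c)))), m(b, c, c))  →  cons(cons(cons(b, b), cons(e, m(b, cons(b, m(b, cons(c, h(c)), c)), cons(cons(c, c), c)))), m(b, c, c))   [R3 at 1.2.2.1]
5. cons(cons(cons(b, b), cons(e, m(b, cons(b, m(b, cons(c, h(c)), c)), cons(cons(c, c), c)))), m(b, c, c))  →  cons(cons(cons(b, b), cons(e, b)), m(b, c, c))   [R7 at 1.2.2]
6. cons(cons(cons(b, b), cons(e, b)), m(b, c, c))  →  cons(cons(cons(b, b), cons(e, b)), c)   [R1 at 2]

no — NF(t₁) = cons(e, cons(c, b)), NF(t₂) = cons(cons(cons(b, b), cons(e, b)), c)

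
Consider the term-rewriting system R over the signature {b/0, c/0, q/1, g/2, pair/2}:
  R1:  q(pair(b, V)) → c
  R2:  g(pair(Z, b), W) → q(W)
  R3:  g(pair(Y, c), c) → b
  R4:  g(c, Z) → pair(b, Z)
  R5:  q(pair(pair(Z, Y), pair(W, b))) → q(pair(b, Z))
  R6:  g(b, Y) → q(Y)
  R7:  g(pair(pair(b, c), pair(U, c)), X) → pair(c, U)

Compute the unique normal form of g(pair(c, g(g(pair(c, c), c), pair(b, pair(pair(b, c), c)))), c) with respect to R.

1. g(pair(c, g(g(pair(c, c), c), pair(b, pair(pair(b, c), c)))), c)  →  g(pair(c, g(b, pair(b, pair(pair(b, c), c)))), c)   [R3 at 1.2.1]
2. g(pair(c, g(b, pair(b, pair(pair(b, c), c)))), c)  →  g(pair(c, q(pair(b, pair(pair(b, c), c)))), c)   [R6 at 1.2]
3. g(pair(c, q(pair(b, pair(pair(b, c), c)))), c)  →  g(pair(c, c), c)   [R1 at 1.2]
4. g(pair(c, c), c)  →  b   [R3 at ε]

b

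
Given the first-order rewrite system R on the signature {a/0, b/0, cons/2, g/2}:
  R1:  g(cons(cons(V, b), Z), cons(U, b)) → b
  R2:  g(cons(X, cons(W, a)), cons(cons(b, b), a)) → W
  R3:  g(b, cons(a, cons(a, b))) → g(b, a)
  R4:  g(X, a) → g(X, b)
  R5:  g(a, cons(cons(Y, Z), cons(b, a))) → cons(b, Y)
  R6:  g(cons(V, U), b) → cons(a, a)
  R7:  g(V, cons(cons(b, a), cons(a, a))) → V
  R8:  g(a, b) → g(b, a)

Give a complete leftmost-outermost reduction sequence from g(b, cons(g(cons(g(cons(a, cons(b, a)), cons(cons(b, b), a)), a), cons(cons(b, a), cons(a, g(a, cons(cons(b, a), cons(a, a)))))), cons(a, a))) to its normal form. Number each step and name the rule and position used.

b

1. g(b, cons(g(cons(g(cons(a, cons(b, a)), cons(cons(b, b), a)), a), cons(cons(b, a), cons(a, g(a, cons(cons(b, a), cons(a, a)))))), cons(a, a)))  →  g(b, cons(g(cons(b, a), cons(cons(b, a), cons(a, g(a, cons(cons(b, a), cons(a, a)))))), cons(a, a)))   [R2 at 2.1.1.1]
2. g(b, cons(g(cons(b, a), cons(cons(b, a), cons(a, g(a, cons(cons(b, a), cons(a, a)))))), cons(a, a)))  →  g(b, cons(g(cons(b, a), cons(cons(b, a), cons(a, a))), cons(a, a)))   [R7 at 2.1.2.2.2]
3. g(b, cons(g(cons(b, a), cons(cons(b, a), cons(a, a))), cons(a, a)))  →  g(b, cons(cons(b, a), cons(a, a)))   [R7 at 2.1]
4. g(b, cons(cons(b, a), cons(a, a)))  →  b   [R7 at ε]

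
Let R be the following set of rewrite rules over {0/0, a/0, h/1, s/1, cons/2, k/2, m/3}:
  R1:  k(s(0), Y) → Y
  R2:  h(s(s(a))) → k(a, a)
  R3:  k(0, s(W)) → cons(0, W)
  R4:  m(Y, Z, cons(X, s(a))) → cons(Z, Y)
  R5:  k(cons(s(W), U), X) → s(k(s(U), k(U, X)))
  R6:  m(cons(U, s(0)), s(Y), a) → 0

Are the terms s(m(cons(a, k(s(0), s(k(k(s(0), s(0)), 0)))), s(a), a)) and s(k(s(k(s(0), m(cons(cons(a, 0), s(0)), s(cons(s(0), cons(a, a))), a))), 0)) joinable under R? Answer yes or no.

Reduce t₁ = s(m(cons(a, k(s(0), s(k(k(s(0), s(0)), 0)))), s(a), a)):
1. s(m(cons(a, k(s(0), s(k(k(s(0), s(0)), 0)))), s(a), a))  →  s(m(cons(a, s(k(k(s(0), s(0)), 0))), s(a), a))   [R1 at 1.1.2]
2. s(m(cons(a, s(k(k(s(0), s(0)), 0))), s(a), a))  →  s(m(cons(a, s(k(s(0), 0))), s(a), a))   [R1 at 1.1.2.1.1]
3. s(m(cons(a, s(k(s(0), 0))), s(a), a))  →  s(m(cons(a, s(0)), s(a), a))   [R1 at 1.1.2.1]
4. s(m(cons(a, s(0)), s(a), a))  →  s(0)   [R6 at 1]

Reduce t₂ = s(k(s(k(s(0), m(cons(cons(a, 0), s(0)), s(cons(s(0), cons(a, a))), a))), 0)):
1. s(k(s(k(s(0), m(cons(cons(a, 0), s(0)), s(cons(s(0), cons(a, a))), a))), 0))  →  s(k(s(m(cons(cons(a, 0), s(0)), s(cons(s(0), cons(a, a))), a)), 0))   [R1 at 1.1.1]
2. s(k(s(m(cons(cons(a, 0), s(0)), s(cons(s(0), cons(a, a))), a)), 0))  →  s(k(s(0), 0))   [R6 at 1.1.1]
3. s(k(s(0), 0))  →  s(0)   [R1 at 1]

yes — NF(t₁) = s(0), NF(t₂) = s(0)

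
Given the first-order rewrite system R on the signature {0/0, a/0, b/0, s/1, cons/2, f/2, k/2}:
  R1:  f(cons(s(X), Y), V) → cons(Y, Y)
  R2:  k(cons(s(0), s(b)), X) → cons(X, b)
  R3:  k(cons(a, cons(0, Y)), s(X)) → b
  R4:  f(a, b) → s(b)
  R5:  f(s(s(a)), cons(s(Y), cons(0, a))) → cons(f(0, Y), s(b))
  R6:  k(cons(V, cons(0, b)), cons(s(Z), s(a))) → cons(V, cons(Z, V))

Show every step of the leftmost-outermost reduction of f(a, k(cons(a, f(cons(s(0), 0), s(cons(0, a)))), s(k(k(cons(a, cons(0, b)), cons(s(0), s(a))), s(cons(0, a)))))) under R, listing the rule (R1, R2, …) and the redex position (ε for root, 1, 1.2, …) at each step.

1. f(a, k(cons(a, f(cons(s(0), 0), s(cons(0, a)))), s(k(k(cons(a, cons(0, b)), cons(s(0), s(a))), s(cons(0, a))))))  →  f(a, k(cons(a, cons(0, 0)), s(k(k(cons(a, cons(0, b)), cons(s(0), s(a))), s(cons(0, a))))))   [R1 at 2.1.2]
2. f(a, k(cons(a, cons(0, 0)), s(k(k(cons(a, cons(0, b)), cons(s(0), s(a))), s(cons(0, a))))))  →  f(a, b)   [R3 at 2]
3. f(a, b)  →  s(b)   [R4 at ε]

s(b)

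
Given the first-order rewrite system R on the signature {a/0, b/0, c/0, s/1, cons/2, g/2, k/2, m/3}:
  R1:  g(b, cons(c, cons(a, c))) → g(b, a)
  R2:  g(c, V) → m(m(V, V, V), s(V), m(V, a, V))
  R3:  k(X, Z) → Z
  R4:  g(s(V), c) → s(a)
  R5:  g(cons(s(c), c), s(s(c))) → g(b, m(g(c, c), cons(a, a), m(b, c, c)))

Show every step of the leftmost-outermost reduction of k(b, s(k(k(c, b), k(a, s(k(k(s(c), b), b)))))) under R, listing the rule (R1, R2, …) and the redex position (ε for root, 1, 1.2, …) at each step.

1. k(b, s(k(k(c, b), k(a, s(k(k(s(c), b), b))))))  →  s(k(k(c, b), k(a, s(k(k(s(c), b), b)))))   [R3 at ε]
2. s(k(k(c, b), k(a, s(k(k(s(c), b), b)))))  →  s(k(a, s(k(k(s(c), b), b))))   [R3 at 1]
3. s(k(a, s(k(k(s(c), b), b))))  →  s(s(k(k(s(c), b), b)))   [R3 at 1]
4. s(s(k(k(s(c), b), b)))  →  s(s(b))   [R3 at 1.1]

s(s(b))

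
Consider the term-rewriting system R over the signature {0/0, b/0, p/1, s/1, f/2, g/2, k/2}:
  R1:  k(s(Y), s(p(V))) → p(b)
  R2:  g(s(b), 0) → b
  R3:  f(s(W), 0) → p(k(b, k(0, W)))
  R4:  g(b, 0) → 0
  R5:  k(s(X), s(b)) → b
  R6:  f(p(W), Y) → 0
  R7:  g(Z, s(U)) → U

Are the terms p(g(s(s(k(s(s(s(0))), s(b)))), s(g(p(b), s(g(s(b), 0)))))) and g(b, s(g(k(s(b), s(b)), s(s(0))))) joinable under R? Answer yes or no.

Reduce t₁ = p(g(s(s(k(s(s(s(0))), s(b)))), s(g(p(b), s(g(s(b), 0)))))):
1. p(g(s(s(k(s(s(s(0))), s(b)))), s(g(p(b), s(g(s(b), 0))))))  →  p(g(p(b), s(g(s(b), 0))))   [R7 at 1]
2. p(g(p(b), s(g(s(b), 0))))  →  p(g(s(b), 0))   [R7 at 1]
3. p(g(s(b), 0))  →  p(b)   [R2 at 1]

Reduce t₂ = g(b, s(g(k(s(b), s(b)), s(s(0))))):
1. g(b, s(g(k(s(b), s(b)), s(s(0)))))  →  g(k(s(b), s(b)), s(s(0)))   [R7 at ε]
2. g(k(s(b), s(b)), s(s(0)))  →  s(0)   [R7 at ε]

no — NF(t₁) = p(b), NF(t₂) = s(0)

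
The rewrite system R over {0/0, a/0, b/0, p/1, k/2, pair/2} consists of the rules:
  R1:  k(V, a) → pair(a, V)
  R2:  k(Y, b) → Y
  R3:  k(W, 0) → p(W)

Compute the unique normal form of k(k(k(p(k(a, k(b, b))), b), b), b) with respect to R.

1. k(k(k(p(k(a, k(b, b))), b), b), b)  →  k(k(p(k(a, k(b, b))), b), b)   [R2 at ε]
2. k(k(p(k(a, k(b, b))), b), b)  →  k(p(k(a, k(b, b))), b)   [R2 at ε]
3. k(p(k(a, k(b, b))), b)  →  p(k(a, k(b, b)))   [R2 at ε]
4. p(k(a, k(b, b)))  →  p(k(a, b))   [R2 at 1.2]
5. p(k(a, b))  →  p(a)   [R2 at 1]

p(a)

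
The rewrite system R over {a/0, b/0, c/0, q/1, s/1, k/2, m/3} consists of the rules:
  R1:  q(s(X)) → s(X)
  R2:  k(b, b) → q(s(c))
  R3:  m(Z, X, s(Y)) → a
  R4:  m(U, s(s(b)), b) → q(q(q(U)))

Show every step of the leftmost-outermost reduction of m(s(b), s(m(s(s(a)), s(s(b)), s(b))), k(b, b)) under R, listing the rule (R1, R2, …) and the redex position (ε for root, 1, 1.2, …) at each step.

1. m(s(b), s(m(s(s(a)), s(s(b)), s(b))), k(b, b))  →  m(s(b), s(a), k(b, b))   [R3 at 2.1]
2. m(s(b), s(a), k(b, b))  →  m(s(b), s(a), q(s(c)))   [R2 at 3]
3. m(s(b), s(a), q(s(c)))  →  m(s(b), s(a), s(c))   [R1 at 3]
4. m(s(b), s(a), s(c))  →  a   [R3 at ε]

a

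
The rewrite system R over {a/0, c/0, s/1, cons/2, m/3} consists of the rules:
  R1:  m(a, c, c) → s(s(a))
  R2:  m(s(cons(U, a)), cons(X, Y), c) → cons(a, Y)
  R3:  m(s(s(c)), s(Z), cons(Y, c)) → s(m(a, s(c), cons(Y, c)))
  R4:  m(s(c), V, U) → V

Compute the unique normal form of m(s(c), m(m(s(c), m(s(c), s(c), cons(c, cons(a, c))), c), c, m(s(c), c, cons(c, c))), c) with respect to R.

c

1. m(s(c), m(m(s(c), m(s(c), s(c), cons(c, cons(a, c))), c), c, m(s(c), c, cons(c, c))), c)  →  m(m(s(c), m(s(c), s(c), cons(c, cons(a, c))), c), c, m(s(c), c, cons(c, c)))   [R4 at ε]
2. m(m(s(c), m(s(c), s(c), cons(c, cons(a, c))), c), c, m(s(c), c, cons(c, c)))  →  m(m(s(c), s(c), cons(c, cons(a, c))), c, m(s(c), c, cons(c, c)))   [R4 at 1]
3. m(m(s(c), s(c), cons(c, cons(a, c))), c, m(s(c), c, cons(c, c)))  →  m(s(c), c, m(s(c), c, cons(c, c)))   [R4 at 1]
4. m(s(c), c, m(s(c), c, cons(c, c)))  →  c   [R4 at ε]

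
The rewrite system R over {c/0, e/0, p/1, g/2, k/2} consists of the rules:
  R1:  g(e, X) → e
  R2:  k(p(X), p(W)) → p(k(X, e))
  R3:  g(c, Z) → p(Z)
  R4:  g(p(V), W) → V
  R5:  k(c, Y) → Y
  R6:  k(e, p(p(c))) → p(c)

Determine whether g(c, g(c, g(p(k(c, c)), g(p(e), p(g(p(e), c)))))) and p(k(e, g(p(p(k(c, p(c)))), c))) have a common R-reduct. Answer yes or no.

Reduce t₁ = g(c, g(c, g(p(k(c, c)), g(p(e), p(g(p(e), c)))))):
1. g(c, g(c, g(p(k(c, c)), g(p(e), p(g(p(e), c))))))  →  p(g(c, g(p(k(c, c)), g(p(e), p(g(p(e), c))))))   [R3 at ε]
2. p(g(c, g(p(k(c, c)), g(p(e), p(g(p(e), c))))))  →  p(p(g(p(k(c, c)), g(p(e), p(g(p(e), c))))))   [R3 at 1]
3. p(p(g(p(k(c, c)), g(p(e), p(g(p(e), c))))))  →  p(p(k(c, c)))   [R4 at 1.1]
4. p(p(k(c, c)))  →  p(p(c))   [R5 at 1.1]

Reduce t₂ = p(k(e, g(p(p(k(c, p(c)))), c))):
1. p(k(e, g(p(p(k(c, p(c)))), c)))  →  p(k(e, p(k(c, p(c)))))   [R4 at 1.2]
2. p(k(e, p(k(c, p(c)))))  →  p(k(e, p(p(c))))   [R5 at 1.2.1]
3. p(k(e, p(p(c))))  →  p(p(c))   [R6 at 1]

yes — NF(t₁) = p(p(c)), NF(t₂) = p(p(c))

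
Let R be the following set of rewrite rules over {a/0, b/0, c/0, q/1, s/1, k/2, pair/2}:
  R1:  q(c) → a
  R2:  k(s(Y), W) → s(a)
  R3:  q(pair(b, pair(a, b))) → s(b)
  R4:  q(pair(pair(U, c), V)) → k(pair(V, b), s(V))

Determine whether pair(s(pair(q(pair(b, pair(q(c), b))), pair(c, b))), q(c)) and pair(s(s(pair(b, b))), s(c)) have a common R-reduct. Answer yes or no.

Reduce t₁ = pair(s(pair(q(pair(b, pair(q(c), b))), pair(c, b))), q(c)):
1. pair(s(pair(q(pair(b, pair(q(c), b))), pair(c, b))), q(c))  →  pair(s(pair(q(pair(b, pair(a, b))), pair(c, b))), q(c))   [R1 at 1.1.1.1.2.1]
2. pair(s(pair(q(pair(b, pair(a, b))), pair(c, b))), q(c))  →  pair(s(pair(s(b), pair(c, b))), q(c))   [R3 at 1.1.1]
3. pair(s(pair(s(b), pair(c, b))), q(c))  →  pair(s(pair(s(b), pair(c, b))), a)   [R1 at 2]

Reduce t₂ = pair(s(s(pair(b, b))), s(c)):

no — NF(t₁) = pair(s(pair(s(b), pair(c, b))), a), NF(t₂) = pair(s(s(pair(b, b))), s(c))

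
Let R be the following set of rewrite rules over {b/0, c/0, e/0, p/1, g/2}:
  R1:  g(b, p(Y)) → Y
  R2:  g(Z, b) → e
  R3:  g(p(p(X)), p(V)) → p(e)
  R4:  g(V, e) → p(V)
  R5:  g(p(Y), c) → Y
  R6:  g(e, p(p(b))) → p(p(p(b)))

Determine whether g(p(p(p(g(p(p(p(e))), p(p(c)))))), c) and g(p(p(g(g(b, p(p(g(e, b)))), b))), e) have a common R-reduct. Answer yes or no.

Reduce t₁ = g(p(p(p(g(p(p(p(e))), p(p(c)))))), c):
1. g(p(p(p(g(p(p(p(e))), p(p(c)))))), c)  →  p(p(g(p(p(p(e))), p(p(c)))))   [R5 at ε]
2. p(p(g(p(p(p(e))), p(p(c)))))  →  p(p(p(e)))   [R3 at 1.1]

Reduce t₂ = g(p(p(g(g(b, p(p(g(e, b)))), b))), e):
1. g(p(p(g(g(b, p(p(g(e, b)))), b))), e)  →  p(p(p(g(g(b, p(p(g(e, b)))), b))))   [R4 at ε]
2. p(p(p(g(g(b, p(p(g(e, b)))), b))))  →  p(p(p(e)))   [R2 at 1.1.1]

yes — NF(t₁) = p(p(p(e))), NF(t₂) = p(p(p(e)))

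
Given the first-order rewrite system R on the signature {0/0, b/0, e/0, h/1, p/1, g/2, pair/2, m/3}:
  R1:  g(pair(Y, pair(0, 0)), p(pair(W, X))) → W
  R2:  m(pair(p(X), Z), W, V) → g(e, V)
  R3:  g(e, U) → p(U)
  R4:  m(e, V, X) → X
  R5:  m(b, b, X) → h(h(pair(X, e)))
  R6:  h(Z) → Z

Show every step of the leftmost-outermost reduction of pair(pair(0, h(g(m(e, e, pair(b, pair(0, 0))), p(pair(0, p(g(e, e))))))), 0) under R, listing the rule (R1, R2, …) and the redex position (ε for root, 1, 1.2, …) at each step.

1. pair(pair(0, h(g(m(e, e, pair(b, pair(0, 0))), p(pair(0, p(g(e, e))))))), 0)  →  pair(pair(0, g(m(e, e, pair(b, pair(0, 0))), p(pair(0, p(g(e, e)))))), 0)   [R6 at 1.2]
2. pair(pair(0, g(m(e, e, pair(b, pair(0, 0))), p(pair(0, p(g(e, e)))))), 0)  →  pair(pair(0, g(pair(b, pair(0, 0)), p(pair(0, p(g(e, e)))))), 0)   [R4 at 1.2.1]
3. pair(pair(0, g(pair(b, pair(0, 0)), p(pair(0, p(g(e, e)))))), 0)  →  pair(pair(0, 0), 0)   [R1 at 1.2]

pair(pair(0, 0), 0)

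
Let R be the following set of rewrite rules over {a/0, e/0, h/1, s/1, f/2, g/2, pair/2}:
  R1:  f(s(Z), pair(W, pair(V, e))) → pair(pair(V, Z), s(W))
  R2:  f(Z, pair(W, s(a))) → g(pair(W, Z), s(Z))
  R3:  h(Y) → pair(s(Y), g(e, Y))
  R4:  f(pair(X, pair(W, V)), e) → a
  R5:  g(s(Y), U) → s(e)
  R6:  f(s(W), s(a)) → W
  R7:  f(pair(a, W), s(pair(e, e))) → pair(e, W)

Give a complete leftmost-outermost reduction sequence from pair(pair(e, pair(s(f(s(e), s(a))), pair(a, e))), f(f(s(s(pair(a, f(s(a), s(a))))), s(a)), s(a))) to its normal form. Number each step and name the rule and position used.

1. pair(pair(e, pair(s(f(s(e), s(a))), pair(a, e))), f(f(s(s(pair(a, f(s(a), s(a))))), s(a)), s(a)))  →  pair(pair(e, pair(s(e), pair(a, e))), f(f(s(s(pair(a, f(s(a), s(a))))), s(a)), s(a)))   [R6 at 1.2.1.1]
2. pair(pair(e, pair(s(e), pair(a, e))), f(f(s(s(pair(a, f(s(a), s(a))))), s(a)), s(a)))  →  pair(pair(e, pair(s(e), pair(a, e))), f(s(pair(a, f(s(a), s(a)))), s(a)))   [R6 at 2.1]
3. pair(pair(e, pair(s(e), pair(a, e))), f(s(pair(a, f(s(a), s(a)))), s(a)))  →  pair(pair(e, pair(s(e), pair(a, e))), pair(a, f(s(a), s(a))))   [R6 at 2]
4. pair(pair(e, pair(s(e), pair(a, e))), pair(a, f(s(a), s(a))))  →  pair(pair(e, pair(s(e), pair(a, e))), pair(a, a))   [R6 at 2.2]

pair(pair(e, pair(s(e), pair(a, e))), pair(a, a))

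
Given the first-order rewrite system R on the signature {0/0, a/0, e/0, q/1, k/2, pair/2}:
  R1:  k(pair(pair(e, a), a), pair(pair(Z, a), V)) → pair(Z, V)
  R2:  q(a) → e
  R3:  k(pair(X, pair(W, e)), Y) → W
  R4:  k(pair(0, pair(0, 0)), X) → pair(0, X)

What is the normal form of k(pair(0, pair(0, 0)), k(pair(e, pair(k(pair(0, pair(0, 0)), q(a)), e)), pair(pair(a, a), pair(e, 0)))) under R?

1. k(pair(0, pair(0, 0)), k(pair(e, pair(k(pair(0, pair(0, 0)), q(a)), e)), pair(pair(a, a), pair(e, 0))))  →  pair(0, k(pair(e, pair(k(pair(0, pair(0, 0)), q(a)), e)), pair(pair(a, a), pair(e, 0))))   [R4 at ε]
2. pair(0, k(pair(e, pair(k(pair(0, pair(0, 0)), q(a)), e)), pair(pair(a, a), pair(e, 0))))  →  pair(0, k(pair(0, pair(0, 0)), q(a)))   [R3 at 2]
3. pair(0, k(pair(0, pair(0, 0)), q(a)))  →  pair(0, pair(0, q(a)))   [R4 at 2]
4. pair(0, pair(0, q(a)))  →  pair(0, pair(0, e))   [R2 at 2.2]

pair(0, pair(0, e))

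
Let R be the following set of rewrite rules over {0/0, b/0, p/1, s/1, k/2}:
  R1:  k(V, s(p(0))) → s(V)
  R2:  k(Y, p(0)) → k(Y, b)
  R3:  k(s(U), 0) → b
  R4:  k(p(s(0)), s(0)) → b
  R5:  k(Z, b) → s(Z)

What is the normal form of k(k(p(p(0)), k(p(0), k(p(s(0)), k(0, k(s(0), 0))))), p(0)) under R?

s(s(p(p(0))))

1. k(k(p(p(0)), k(p(0), k(p(s(0)), k(0, k(s(0), 0))))), p(0))  →  k(k(p(p(0)), k(p(0), k(p(s(0)), k(0, k(s(0), 0))))), b)   [R2 at ε]
2. k(k(p(p(0)), k(p(0), k(p(s(0)), k(0, k(s(0), 0))))), b)  →  s(k(p(p(0)), k(p(0), k(p(s(0)), k(0, k(s(0), 0))))))   [R5 at ε]
3. s(k(p(p(0)), k(p(0), k(p(s(0)), k(0, k(s(0), 0))))))  →  s(k(p(p(0)), k(p(0), k(p(s(0)), k(0, b)))))   [R3 at 1.2.2.2.2]
4. s(k(p(p(0)), k(p(0), k(p(s(0)), k(0, b)))))  →  s(k(p(p(0)), k(p(0), k(p(s(0)), s(0)))))   [R5 at 1.2.2.2]
5. s(k(p(p(0)), k(p(0), k(p(s(0)), s(0)))))  →  s(k(p(p(0)), k(p(0), b)))   [R4 at 1.2.2]
6. s(k(p(p(0)), k(p(0), b)))  →  s(k(p(p(0)), s(p(0))))   [R5 at 1.2]
7. s(k(p(p(0)), s(p(0))))  →  s(s(p(p(0))))   [R1 at 1]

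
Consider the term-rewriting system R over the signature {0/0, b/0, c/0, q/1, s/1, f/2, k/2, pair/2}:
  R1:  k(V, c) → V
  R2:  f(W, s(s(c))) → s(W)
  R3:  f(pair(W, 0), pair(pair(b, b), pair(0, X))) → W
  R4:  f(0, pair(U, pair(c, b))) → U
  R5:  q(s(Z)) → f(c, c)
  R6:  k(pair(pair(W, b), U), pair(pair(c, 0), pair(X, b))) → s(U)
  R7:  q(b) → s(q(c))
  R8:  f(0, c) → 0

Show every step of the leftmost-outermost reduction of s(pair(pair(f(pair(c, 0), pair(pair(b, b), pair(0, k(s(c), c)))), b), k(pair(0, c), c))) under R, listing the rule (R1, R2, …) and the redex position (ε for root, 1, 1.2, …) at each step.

s(pair(pair(c, b), pair(0, c)))

1. s(pair(pair(f(pair(c, 0), pair(pair(b, b), pair(0, k(s(c), c)))), b), k(pair(0, c), c)))  →  s(pair(pair(c, b), k(pair(0, c), c)))   [R3 at 1.1.1]
2. s(pair(pair(c, b), k(pair(0, c), c)))  →  s(pair(pair(c, b), pair(0, c)))   [R1 at 1.2]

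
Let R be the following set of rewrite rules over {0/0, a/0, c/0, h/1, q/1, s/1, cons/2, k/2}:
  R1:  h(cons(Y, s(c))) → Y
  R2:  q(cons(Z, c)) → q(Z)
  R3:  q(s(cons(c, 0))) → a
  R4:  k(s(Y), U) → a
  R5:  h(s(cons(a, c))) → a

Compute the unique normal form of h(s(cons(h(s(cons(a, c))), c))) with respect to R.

a

1. h(s(cons(h(s(cons(a, c))), c)))  →  h(s(cons(a, c)))   [R5 at 1.1.1]
2. h(s(cons(a, c)))  →  a   [R5 at ε]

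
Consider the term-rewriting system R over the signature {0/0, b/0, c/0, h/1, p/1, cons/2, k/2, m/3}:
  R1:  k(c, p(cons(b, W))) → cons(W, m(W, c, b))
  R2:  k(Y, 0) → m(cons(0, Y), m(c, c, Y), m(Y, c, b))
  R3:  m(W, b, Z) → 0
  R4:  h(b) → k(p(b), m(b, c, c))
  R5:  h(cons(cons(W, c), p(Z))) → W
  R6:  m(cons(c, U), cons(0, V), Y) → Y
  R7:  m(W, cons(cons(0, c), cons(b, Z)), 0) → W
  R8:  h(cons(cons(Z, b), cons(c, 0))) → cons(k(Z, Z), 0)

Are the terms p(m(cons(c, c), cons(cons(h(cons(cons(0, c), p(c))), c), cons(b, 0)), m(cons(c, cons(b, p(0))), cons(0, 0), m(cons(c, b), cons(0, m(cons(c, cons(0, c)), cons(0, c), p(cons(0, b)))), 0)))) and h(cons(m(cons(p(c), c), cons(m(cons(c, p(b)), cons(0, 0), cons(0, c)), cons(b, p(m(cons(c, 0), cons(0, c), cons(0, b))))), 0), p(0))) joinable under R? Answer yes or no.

Reduce t₁ = p(m(cons(c, c), cons(cons(h(cons(cons(0, c), p(c))), c), cons(b, 0)), m(cons(c, cons(b, p(0))), cons(0, 0), m(cons(c, b), cons(0, m(cons(c, cons(0, c)), cons(0, c), p(cons(0, b)))), 0)))):
1. p(m(cons(c, c), cons(cons(h(cons(cons(0, c), p(c))), c), cons(b, 0)), m(cons(c, cons(b, p(0))), cons(0, 0), m(cons(c, b), cons(0, m(cons(c, cons(0, c)), cons(0, c), p(cons(0, b)))), 0))))  →  p(m(cons(c, c), cons(cons(0, c), cons(b, 0)), m(cons(c, cons(b, p(0))), cons(0, 0), m(cons(c, b), cons(0, m(cons(c, cons(0, c)), cons(0, c), p(cons(0, b)))), 0))))   [R5 at 1.2.1.1]
2. p(m(cons(c, c), cons(cons(0, c), cons(b, 0)), m(cons(c, cons(b, p(0))), cons(0, 0), m(cons(c, b), cons(0, m(cons(c, cons(0, c)), cons(0, c), p(cons(0, b)))), 0))))  →  p(m(cons(c, c), cons(cons(0, c), cons(b, 0)), m(cons(c, b), cons(0, m(cons(c, cons(0, c)), cons(0, c), p(cons(0, b)))), 0)))   [R6 at 1.3]
3. p(m(cons(c, c), cons(cons(0, c), cons(b, 0)), m(cons(c, b), cons(0, m(cons(c, cons(0, c)), cons(0, c), p(cons(0, b)))), 0)))  →  p(m(cons(c, c), cons(cons(0, c), cons(b, 0)), 0))   [R6 at 1.3]
4. p(m(cons(c, c), cons(cons(0, c), cons(b, 0)), 0))  →  p(cons(c, c))   [R7 at 1]

Reduce t₂ = h(cons(m(cons(p(c), c), cons(m(cons(c, p(b)), cons(0, 0), cons(0, c)), cons(b, p(m(cons(c, 0), cons(0, c), cons(0, b))))), 0), p(0))):
1. h(cons(m(cons(p(c), c), cons(m(cons(c, p(b)), cons(0, 0), cons(0, c)), cons(b, p(m(cons(c, 0), cons(0, c), cons(0, b))))), 0), p(0)))  →  h(cons(m(cons(p(c), c), cons(cons(0, c), cons(b, p(m(cons(c, 0), cons(0, c), cons(0, b))))), 0), p(0)))   [R6 at 1.1.2.1]
2. h(cons(m(cons(p(c), c), cons(cons(0, c), cons(b, p(m(cons(c, 0), cons(0, c), cons(0, b))))), 0), p(0)))  →  h(cons(cons(p(c), c), p(0)))   [R7 at 1.1]
3. h(cons(cons(p(c), c), p(0)))  →  p(c)   [R5 at ε]

no — NF(t₁) = p(cons(c, c)), NF(t₂) = p(c)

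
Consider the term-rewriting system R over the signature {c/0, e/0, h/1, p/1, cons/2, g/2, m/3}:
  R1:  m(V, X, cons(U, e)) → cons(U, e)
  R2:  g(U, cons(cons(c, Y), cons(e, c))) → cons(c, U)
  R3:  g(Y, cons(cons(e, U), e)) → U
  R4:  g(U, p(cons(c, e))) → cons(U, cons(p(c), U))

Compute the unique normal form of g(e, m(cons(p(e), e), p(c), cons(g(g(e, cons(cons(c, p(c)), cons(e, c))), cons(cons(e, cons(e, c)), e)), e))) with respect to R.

1. g(e, m(cons(p(e), e), p(c), cons(g(g(e, cons(cons(c, p(c)), cons(e, c))), cons(cons(e, cons(e, c)), e)), e)))  →  g(e, cons(g(g(e, cons(cons(c, p(c)), cons(e, c))), cons(cons(e, cons(e, c)), e)), e))   [R1 at 2]
2. g(e, cons(g(g(e, cons(cons(c, p(c)), cons(e, c))), cons(cons(e, cons(e, c)), e)), e))  →  g(e, cons(cons(e, c), e))   [R3 at 2.1]
3. g(e, cons(cons(e, c), e))  →  c   [R3 at ε]

c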